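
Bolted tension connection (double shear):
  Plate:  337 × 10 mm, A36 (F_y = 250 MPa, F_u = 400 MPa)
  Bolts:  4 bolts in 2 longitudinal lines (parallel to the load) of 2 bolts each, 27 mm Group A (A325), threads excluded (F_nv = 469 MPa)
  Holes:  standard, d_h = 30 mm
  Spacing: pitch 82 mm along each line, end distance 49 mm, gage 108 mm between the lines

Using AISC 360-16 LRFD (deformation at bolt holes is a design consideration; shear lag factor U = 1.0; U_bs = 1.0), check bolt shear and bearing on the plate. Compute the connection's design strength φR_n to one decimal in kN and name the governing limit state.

619.2 kN (bearing governs)

Bolt shear: A_b = π(27)²/4 = 572.56 mm². φR_n = 0.75 × 469 × 572.56 × 4 × 2 = 1611.2 kN.
Bearing (10 mm plate, F_u = 400 MPa): end bolts L_c = 49 − 30/2 = 34, R_n = min(1.2×34×10×400, 2.4×27×10×400) = 163.2 kN/bolt; interior L_c = 82 − 30 = 52, R_n = 249.6 kN/bolt. φR_n = 0.75 × (2×163.2 + 2×249.6) = 619.2 kN.
Governing: min(1611.2, 619.2) = 619.2 kN → bearing.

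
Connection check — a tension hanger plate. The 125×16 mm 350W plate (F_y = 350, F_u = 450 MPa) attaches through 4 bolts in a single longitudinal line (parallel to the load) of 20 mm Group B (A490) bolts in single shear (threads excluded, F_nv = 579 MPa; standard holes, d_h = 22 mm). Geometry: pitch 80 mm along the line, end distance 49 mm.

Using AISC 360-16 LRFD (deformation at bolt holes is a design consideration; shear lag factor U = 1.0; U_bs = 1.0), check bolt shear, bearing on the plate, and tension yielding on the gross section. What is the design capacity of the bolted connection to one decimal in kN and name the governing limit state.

545.7 kN (bolt shear governs)

Bolt shear: A_b = π(20)²/4 = 314.16 mm². φR_n = 0.75 × 579 × 314.16 × 4 × 1 = 545.7 kN.
Bearing (16 mm plate, F_u = 450 MPa): end bolts L_c = 49 − 22/2 = 38, R_n = min(1.2×38×16×450, 2.4×20×16×450) = 328.32 kN/bolt; interior L_c = 80 − 22 = 58, R_n = 345.6 kN/bolt. φR_n = 0.75 × (1×328.32 + 3×345.6) = 1023.8 kN.
Tension yield (gross): A_g = 125×16 = 2000 mm². φR_n = 0.90 × 350 × 2000 = 630.0 kN.
Governing: min(545.7, 1023.8, 630.0) = 545.7 kN → bolt shear.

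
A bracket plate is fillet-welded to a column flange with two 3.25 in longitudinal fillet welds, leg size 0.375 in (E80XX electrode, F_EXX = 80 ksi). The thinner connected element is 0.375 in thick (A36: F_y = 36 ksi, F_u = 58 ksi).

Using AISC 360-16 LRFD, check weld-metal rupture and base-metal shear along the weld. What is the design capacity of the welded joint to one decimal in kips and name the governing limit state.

52.7 kips (base-metal shear governs)

Weld metal: throat = 0.707×0.375 = 0.26513 in, L = 2×3.25 = 6.5 in. φR_n = 0.75 × 0.6 × 80 × 0.26513 × 6.5 = 62.0 kips.
Base metal shear (0.375 in plate): yield φR_n = 1.0×0.6×36×0.375×6.5 = 52.7 kips; rupture φR_n = 0.75×0.6×58×0.375×6.5 = 63.6 kips; take 52.7 kips (yield).
Governing: min(62.0, 52.7) = 52.7 kips → base-metal shear.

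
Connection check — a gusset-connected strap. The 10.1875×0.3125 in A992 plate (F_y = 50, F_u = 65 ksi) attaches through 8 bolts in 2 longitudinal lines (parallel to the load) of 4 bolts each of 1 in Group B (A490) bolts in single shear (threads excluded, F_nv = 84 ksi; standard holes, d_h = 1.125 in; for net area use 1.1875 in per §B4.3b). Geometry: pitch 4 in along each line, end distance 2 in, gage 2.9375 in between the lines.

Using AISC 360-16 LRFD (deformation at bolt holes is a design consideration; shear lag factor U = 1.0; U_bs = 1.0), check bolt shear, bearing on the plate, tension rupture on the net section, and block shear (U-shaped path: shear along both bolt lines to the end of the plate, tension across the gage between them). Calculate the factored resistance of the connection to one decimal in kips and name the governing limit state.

119.0 kips (net-section rupture governs)

Bolt shear: A_b = π(1)²/4 = 0.7854 in². φR_n = 0.75 × 84 × 0.7854 × 8 × 1 = 395.8 kips.
Bearing (0.3125 in plate, F_u = 65 ksi): end bolts L_c = 2 − 1.125/2 = 1.4375, R_n = min(1.2×1.4375×0.3125×65, 2.4×1×0.3125×65) = 35.039 kips/bolt; interior L_c = 4 − 1.125 = 2.875, R_n = 48.75 kips/bolt. φR_n = 0.75 × (2×35.039 + 6×48.75) = 271.9 kips.
Tension rupture (net): A_n = (10.1875 − 2×1.1875)×0.3125 = 2.4414 in² (U = 1.0, A_e = A_n). φR_n = 0.75 × 65 × 2.4414 = 119.0 kips.
Block shear: shear path 2×[2+3×4] = 2×14 in, A_gv = 8.75, A_nv = 2×(14 − 3.5×1.1875)×0.3125 = 6.1523 in²; tension across gage: (2.9375 − 1×1.1875)×0.3125 = 0.54688 in². R_n = min(0.6×65×6.1523, 0.6×50×8.75) + 1.0×65×0.54688 = min(239.94, 262.5) + 35.547 = 275.49 kips. φR_n = 0.75 × 275.49 = 206.6 kips.
Governing: min(395.8, 271.9, 119.0, 206.6) = 119.0 kips → net-section rupture.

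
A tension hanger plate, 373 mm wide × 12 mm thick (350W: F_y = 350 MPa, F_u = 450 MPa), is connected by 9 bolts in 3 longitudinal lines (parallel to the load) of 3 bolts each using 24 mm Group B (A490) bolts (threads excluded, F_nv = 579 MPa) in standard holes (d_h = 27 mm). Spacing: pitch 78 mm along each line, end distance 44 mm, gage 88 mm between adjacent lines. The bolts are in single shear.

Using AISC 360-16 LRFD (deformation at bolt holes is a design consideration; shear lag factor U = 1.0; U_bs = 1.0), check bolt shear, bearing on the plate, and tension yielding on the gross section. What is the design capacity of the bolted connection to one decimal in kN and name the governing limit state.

Bolt shear: A_b = π(24)²/4 = 452.39 mm². φR_n = 0.75 × 579 × 452.39 × 9 × 1 = 1768.1 kN.
Bearing (12 mm plate, F_u = 450 MPa): end bolts L_c = 44 − 27/2 = 30.5, R_n = min(1.2×30.5×12×450, 2.4×24×12×450) = 197.64 kN/bolt; interior L_c = 78 − 27 = 51, R_n = 311.04 kN/bolt. φR_n = 0.75 × (3×197.64 + 6×311.04) = 1844.4 kN.
Tension yield (gross): A_g = 373×12 = 4476 mm². φR_n = 0.90 × 350 × 4476 = 1409.9 kN.
Governing: min(1768.1, 1844.4, 1409.9) = 1409.9 kN → gross-section yield.

1409.9 kN (gross-section yield governs)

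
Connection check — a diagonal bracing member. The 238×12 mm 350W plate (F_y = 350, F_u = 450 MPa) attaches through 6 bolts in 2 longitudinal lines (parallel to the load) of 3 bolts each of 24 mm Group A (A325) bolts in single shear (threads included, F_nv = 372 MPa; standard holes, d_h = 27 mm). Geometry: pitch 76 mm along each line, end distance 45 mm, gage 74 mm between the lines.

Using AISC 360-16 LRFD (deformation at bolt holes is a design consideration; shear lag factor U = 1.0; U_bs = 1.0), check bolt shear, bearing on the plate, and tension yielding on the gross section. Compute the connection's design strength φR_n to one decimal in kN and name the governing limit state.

757.3 kN (bolt shear governs)

Bolt shear: A_b = π(24)²/4 = 452.39 mm². φR_n = 0.75 × 372 × 452.39 × 6 × 1 = 757.3 kN.
Bearing (12 mm plate, F_u = 450 MPa): end bolts L_c = 45 − 27/2 = 31.5, R_n = min(1.2×31.5×12×450, 2.4×24×12×450) = 204.12 kN/bolt; interior L_c = 76 − 27 = 49, R_n = 311.04 kN/bolt. φR_n = 0.75 × (2×204.12 + 4×311.04) = 1239.3 kN.
Tension yield (gross): A_g = 238×12 = 2856 mm². φR_n = 0.90 × 350 × 2856 = 899.6 kN.
Governing: min(757.3, 1239.3, 899.6) = 757.3 kN → bolt shear.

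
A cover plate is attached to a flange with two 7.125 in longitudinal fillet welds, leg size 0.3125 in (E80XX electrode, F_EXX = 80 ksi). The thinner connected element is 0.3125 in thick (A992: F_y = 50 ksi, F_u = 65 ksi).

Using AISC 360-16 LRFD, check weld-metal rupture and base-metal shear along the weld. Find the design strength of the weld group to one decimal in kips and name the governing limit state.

113.3 kips (weld metal governs)

Weld metal: throat = 0.707×0.3125 = 0.22094 in, L = 2×7.125 = 14.25 in. φR_n = 0.75 × 0.6 × 80 × 0.22094 × 14.25 = 113.3 kips.
Base metal shear (0.3125 in plate): yield φR_n = 1.0×0.6×50×0.3125×14.25 = 133.6 kips; rupture φR_n = 0.75×0.6×65×0.3125×14.25 = 130.3 kips; take 130.3 kips (rupture).
Governing: min(113.3, 130.3) = 113.3 kips → weld metal.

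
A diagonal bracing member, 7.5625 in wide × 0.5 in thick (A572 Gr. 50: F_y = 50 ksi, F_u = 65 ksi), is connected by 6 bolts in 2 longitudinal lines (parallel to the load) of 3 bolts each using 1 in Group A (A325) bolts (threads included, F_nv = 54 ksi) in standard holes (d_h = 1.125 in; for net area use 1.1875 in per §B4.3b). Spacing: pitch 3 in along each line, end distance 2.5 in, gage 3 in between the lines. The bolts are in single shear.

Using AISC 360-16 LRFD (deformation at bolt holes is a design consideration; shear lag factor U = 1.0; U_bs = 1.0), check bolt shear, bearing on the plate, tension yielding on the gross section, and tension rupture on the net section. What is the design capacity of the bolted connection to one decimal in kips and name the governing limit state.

126.4 kips (net-section rupture governs)

Bolt shear: A_b = π(1)²/4 = 0.7854 in². φR_n = 0.75 × 54 × 0.7854 × 6 × 1 = 190.9 kips.
Bearing (0.5 in plate, F_u = 65 ksi): end bolts L_c = 2.5 − 1.125/2 = 1.9375, R_n = min(1.2×1.9375×0.5×65, 2.4×1×0.5×65) = 75.563 kips/bolt; interior L_c = 3 − 1.125 = 1.875, R_n = 73.125 kips/bolt. φR_n = 0.75 × (2×75.563 + 4×73.125) = 332.7 kips.
Tension yield (gross): A_g = 7.5625×0.5 = 3.7813 in². φR_n = 0.90 × 50 × 3.7813 = 170.2 kips.
Tension rupture (net): A_n = (7.5625 − 2×1.1875)×0.5 = 2.5938 in² (U = 1.0, A_e = A_n). φR_n = 0.75 × 65 × 2.5938 = 126.4 kips.
Governing: min(190.9, 332.7, 170.2, 126.4) = 126.4 kips → net-section rupture.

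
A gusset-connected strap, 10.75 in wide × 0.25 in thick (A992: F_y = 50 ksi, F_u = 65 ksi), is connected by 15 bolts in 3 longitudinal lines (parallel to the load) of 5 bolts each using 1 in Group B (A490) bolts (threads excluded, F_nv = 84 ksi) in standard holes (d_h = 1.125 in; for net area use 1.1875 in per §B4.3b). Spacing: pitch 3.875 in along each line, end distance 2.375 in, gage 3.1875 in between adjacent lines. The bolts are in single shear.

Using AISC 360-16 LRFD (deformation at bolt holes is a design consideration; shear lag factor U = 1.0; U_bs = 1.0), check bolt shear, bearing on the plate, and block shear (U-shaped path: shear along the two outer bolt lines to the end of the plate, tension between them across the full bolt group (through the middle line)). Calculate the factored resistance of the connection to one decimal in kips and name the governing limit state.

Bolt shear: A_b = π(1)²/4 = 0.7854 in². φR_n = 0.75 × 84 × 0.7854 × 15 × 1 = 742.2 kips.
Bearing (0.25 in plate, F_u = 65 ksi): end bolts L_c = 2.375 − 1.125/2 = 1.8125, R_n = min(1.2×1.8125×0.25×65, 2.4×1×0.25×65) = 35.344 kips/bolt; interior L_c = 3.875 − 1.125 = 2.75, R_n = 39 kips/bolt. φR_n = 0.75 × (3×35.344 + 12×39) = 430.5 kips.
Block shear: shear path 2×[2.375+4×3.875] = 2×17.875 in, A_gv = 8.9375, A_nv = 2×(17.875 − 4.5×1.1875)×0.25 = 6.2656 in²; tension across gage: (6.375 − 2×1.1875)×0.25 = 1 in². R_n = min(0.6×65×6.2656, 0.6×50×8.9375) + 1.0×65×1 = min(244.36, 268.13) + 65 = 309.36 kips. φR_n = 0.75 × 309.36 = 232.0 kips.
Governing: min(742.2, 430.5, 232.0) = 232.0 kips → block shear.

232.0 kips (block shear governs)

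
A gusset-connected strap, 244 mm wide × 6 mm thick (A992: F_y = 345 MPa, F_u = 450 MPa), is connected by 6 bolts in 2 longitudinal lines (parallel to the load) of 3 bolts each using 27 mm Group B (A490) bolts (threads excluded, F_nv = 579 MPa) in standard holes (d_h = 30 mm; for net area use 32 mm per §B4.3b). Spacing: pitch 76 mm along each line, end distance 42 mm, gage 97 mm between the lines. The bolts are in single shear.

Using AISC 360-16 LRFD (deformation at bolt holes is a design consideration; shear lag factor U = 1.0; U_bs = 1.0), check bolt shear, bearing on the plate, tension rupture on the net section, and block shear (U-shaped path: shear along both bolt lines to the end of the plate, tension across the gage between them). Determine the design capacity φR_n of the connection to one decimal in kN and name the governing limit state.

Bolt shear: A_b = π(27)²/4 = 572.56 mm². φR_n = 0.75 × 579 × 572.56 × 6 × 1 = 1491.8 kN.
Bearing (6 mm plate, F_u = 450 MPa): end bolts L_c = 42 − 30/2 = 27, R_n = min(1.2×27×6×450, 2.4×27×6×450) = 87.48 kN/bolt; interior L_c = 76 − 30 = 46, R_n = 149.04 kN/bolt. φR_n = 0.75 × (2×87.48 + 4×149.04) = 578.3 kN.
Tension rupture (net): A_n = (244 − 2×32)×6 = 1080 mm² (U = 1.0, A_e = A_n). φR_n = 0.75 × 450 × 1080 = 364.5 kN.
Block shear: shear path 2×[42+2×76] = 2×194 mm, A_gv = 2328, A_nv = 2×(194 − 2.5×32)×6 = 1368 mm²; tension across gage: (97 − 1×32)×6 = 390 mm². R_n = min(0.6×450×1368, 0.6×345×2328) + 1.0×450×390 = min(369.36, 481.9) + 175.5 = 544.86 kN. φR_n = 0.75 × 544.86 = 408.6 kN.
Governing: min(1491.8, 578.3, 364.5, 408.6) = 364.5 kN → net-section rupture.

364.5 kN (net-section rupture governs)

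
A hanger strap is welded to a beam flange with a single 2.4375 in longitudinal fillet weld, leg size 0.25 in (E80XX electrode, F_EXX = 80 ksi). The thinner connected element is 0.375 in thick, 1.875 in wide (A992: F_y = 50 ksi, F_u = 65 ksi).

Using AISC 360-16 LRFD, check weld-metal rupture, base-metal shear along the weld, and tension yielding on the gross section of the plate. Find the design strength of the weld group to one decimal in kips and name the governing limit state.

Weld metal: throat = 0.707×0.25 = 0.17675 in, L = 2.4375 in. φR_n = 0.75 × 0.6 × 80 × 0.17675 × 2.4375 = 15.5 kips.
Base metal shear (0.375 in plate): yield φR_n = 1.0×0.6×50×0.375×2.4375 = 27.4 kips; rupture φR_n = 0.75×0.6×65×0.375×2.4375 = 26.7 kips; take 26.7 kips (rupture).
Tension yield (gross): A_g = 1.875×0.375 = 0.70313 in². φR_n = 0.90 × 50 × 0.70313 = 31.6 kips.
Governing: min(15.5, 26.7, 31.6) = 15.5 kips → weld metal.

15.5 kips (weld metal governs)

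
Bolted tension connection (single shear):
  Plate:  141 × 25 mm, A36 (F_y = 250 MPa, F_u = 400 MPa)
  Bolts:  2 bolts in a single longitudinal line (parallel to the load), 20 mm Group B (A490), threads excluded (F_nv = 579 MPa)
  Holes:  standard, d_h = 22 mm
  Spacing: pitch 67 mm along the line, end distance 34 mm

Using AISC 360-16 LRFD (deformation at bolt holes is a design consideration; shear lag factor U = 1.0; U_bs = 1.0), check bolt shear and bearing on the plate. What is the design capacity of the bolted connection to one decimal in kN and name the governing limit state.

272.8 kN (bolt shear governs)

Bolt shear: A_b = π(20)²/4 = 314.16 mm². φR_n = 0.75 × 579 × 314.16 × 2 × 1 = 272.8 kN.
Bearing (25 mm plate, F_u = 400 MPa): end bolts L_c = 34 − 22/2 = 23, R_n = min(1.2×23×25×400, 2.4×20×25×400) = 276 kN/bolt; interior L_c = 67 − 22 = 45, R_n = 480 kN/bolt. φR_n = 0.75 × (1×276 + 1×480) = 567.0 kN.
Governing: min(272.8, 567.0) = 272.8 kN → bolt shear.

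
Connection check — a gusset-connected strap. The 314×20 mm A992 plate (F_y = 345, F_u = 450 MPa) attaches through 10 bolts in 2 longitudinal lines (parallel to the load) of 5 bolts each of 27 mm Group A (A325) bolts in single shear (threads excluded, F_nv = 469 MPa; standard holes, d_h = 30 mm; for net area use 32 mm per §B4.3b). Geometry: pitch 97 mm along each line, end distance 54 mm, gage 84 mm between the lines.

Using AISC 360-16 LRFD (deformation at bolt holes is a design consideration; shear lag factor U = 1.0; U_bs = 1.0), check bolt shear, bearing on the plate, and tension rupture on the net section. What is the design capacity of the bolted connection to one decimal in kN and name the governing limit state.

Bolt shear: A_b = π(27)²/4 = 572.56 mm². φR_n = 0.75 × 469 × 572.56 × 10 × 1 = 2014.0 kN.
Bearing (20 mm plate, F_u = 450 MPa): end bolts L_c = 54 − 30/2 = 39, R_n = min(1.2×39×20×450, 2.4×27×20×450) = 421.2 kN/bolt; interior L_c = 97 − 30 = 67, R_n = 583.2 kN/bolt. φR_n = 0.75 × (2×421.2 + 8×583.2) = 4131.0 kN.
Tension rupture (net): A_n = (314 − 2×32)×20 = 5000 mm² (U = 1.0, A_e = A_n). φR_n = 0.75 × 450 × 5000 = 1687.5 kN.
Governing: min(2014.0, 4131.0, 1687.5) = 1687.5 kN → net-section rupture.

1687.5 kN (net-section rupture governs)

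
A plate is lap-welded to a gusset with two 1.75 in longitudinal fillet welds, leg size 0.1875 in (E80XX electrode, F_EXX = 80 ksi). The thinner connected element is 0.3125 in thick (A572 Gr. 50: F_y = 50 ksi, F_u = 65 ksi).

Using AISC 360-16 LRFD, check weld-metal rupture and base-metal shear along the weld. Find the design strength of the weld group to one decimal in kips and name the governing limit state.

Weld metal: throat = 0.707×0.1875 = 0.13256 in, L = 2×1.75 = 3.5 in. φR_n = 0.75 × 0.6 × 80 × 0.13256 × 3.5 = 16.7 kips.
Base metal shear (0.3125 in plate): yield φR_n = 1.0×0.6×50×0.3125×3.5 = 32.8 kips; rupture φR_n = 0.75×0.6×65×0.3125×3.5 = 32.0 kips; take 32.0 kips (rupture).
Governing: min(16.7, 32.0) = 16.7 kips → weld metal.

16.7 kips (weld metal governs)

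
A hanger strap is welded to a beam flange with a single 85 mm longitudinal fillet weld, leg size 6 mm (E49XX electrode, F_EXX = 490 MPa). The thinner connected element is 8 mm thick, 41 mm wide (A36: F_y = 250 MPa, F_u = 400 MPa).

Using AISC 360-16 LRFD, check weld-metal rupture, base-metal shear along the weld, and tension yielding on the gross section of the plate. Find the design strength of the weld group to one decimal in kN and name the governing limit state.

73.8 kN (gross-section yield governs)

Weld metal: throat = 0.707×6 = 4.242 mm, L = 85 mm. φR_n = 0.75 × 0.6 × 490 × 4.242 × 85 = 79.5 kN.
Base metal shear (8 mm plate): yield φR_n = 1.0×0.6×250×8×85 = 102.0 kN; rupture φR_n = 0.75×0.6×400×8×85 = 122.4 kN; take 102.0 kN (yield).
Tension yield (gross): A_g = 41×8 = 328 mm². φR_n = 0.90 × 250 × 328 = 73.8 kN.
Governing: min(79.5, 102.0, 73.8) = 73.8 kN → gross-section yield.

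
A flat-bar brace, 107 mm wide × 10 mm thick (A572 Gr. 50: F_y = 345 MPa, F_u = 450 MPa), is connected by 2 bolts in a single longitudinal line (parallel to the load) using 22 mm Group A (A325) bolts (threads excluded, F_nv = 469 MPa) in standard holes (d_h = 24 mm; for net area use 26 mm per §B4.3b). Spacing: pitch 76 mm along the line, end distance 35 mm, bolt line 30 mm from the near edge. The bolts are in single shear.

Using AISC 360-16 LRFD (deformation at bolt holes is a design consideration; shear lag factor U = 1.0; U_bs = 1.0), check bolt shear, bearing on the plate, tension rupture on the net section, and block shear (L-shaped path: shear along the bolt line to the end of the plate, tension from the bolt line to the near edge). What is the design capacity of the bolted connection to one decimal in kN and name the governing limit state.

203.2 kN (block shear governs)

Bolt shear: A_b = π(22)²/4 = 380.13 mm². φR_n = 0.75 × 469 × 380.13 × 2 × 1 = 267.4 kN.
Bearing (10 mm plate, F_u = 450 MPa): end bolts L_c = 35 − 24/2 = 23, R_n = min(1.2×23×10×450, 2.4×22×10×450) = 124.2 kN/bolt; interior L_c = 76 − 24 = 52, R_n = 237.6 kN/bolt. φR_n = 0.75 × (1×124.2 + 1×237.6) = 271.4 kN.
Tension rupture (net): A_n = (107 − 1×26)×10 = 810 mm² (U = 1.0, A_e = A_n). φR_n = 0.75 × 450 × 810 = 273.4 kN.
Block shear: shear path 1×[35+1×76] = 1×111 mm, A_gv = 1110, A_nv = 1×(111 − 1.5×26)×10 = 720 mm²; tension to near edge: (30 − 0.5×26)×10 = 170 mm². R_n = min(0.6×450×720, 0.6×345×1110) + 1.0×450×170 = min(194.4, 229.77) + 76.5 = 270.9 kN. φR_n = 0.75 × 270.9 = 203.2 kN.
Governing: min(267.4, 271.4, 273.4, 203.2) = 203.2 kN → block shear.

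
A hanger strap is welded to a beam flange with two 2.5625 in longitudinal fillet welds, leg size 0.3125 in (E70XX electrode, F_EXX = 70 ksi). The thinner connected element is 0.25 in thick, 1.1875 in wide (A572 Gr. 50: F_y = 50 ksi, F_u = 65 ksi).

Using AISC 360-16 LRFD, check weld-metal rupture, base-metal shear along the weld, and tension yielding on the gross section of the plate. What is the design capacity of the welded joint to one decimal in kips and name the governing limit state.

13.4 kips (gross-section yield governs)

Weld metal: throat = 0.707×0.3125 = 0.22094 in, L = 2×2.5625 = 5.125 in. φR_n = 0.75 × 0.6 × 70 × 0.22094 × 5.125 = 35.7 kips.
Base metal shear (0.25 in plate): yield φR_n = 1.0×0.6×50×0.25×5.125 = 38.4 kips; rupture φR_n = 0.75×0.6×65×0.25×5.125 = 37.5 kips; take 37.5 kips (rupture).
Tension yield (gross): A_g = 1.1875×0.25 = 0.29688 in². φR_n = 0.90 × 50 × 0.29688 = 13.4 kips.
Governing: min(35.7, 37.5, 13.4) = 13.4 kips → gross-section yield.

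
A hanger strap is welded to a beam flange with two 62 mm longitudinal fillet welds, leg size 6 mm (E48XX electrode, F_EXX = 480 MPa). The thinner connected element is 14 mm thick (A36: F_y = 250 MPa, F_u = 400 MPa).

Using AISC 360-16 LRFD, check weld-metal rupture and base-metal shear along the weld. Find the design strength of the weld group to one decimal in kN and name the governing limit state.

113.6 kN (weld metal governs)

Weld metal: throat = 0.707×6 = 4.242 mm, L = 2×62 = 124 mm. φR_n = 0.75 × 0.6 × 480 × 4.242 × 124 = 113.6 kN.
Base metal shear (14 mm plate): yield φR_n = 1.0×0.6×250×14×124 = 260.4 kN; rupture φR_n = 0.75×0.6×400×14×124 = 312.5 kN; take 260.4 kN (yield).
Governing: min(113.6, 260.4) = 113.6 kN → weld metal.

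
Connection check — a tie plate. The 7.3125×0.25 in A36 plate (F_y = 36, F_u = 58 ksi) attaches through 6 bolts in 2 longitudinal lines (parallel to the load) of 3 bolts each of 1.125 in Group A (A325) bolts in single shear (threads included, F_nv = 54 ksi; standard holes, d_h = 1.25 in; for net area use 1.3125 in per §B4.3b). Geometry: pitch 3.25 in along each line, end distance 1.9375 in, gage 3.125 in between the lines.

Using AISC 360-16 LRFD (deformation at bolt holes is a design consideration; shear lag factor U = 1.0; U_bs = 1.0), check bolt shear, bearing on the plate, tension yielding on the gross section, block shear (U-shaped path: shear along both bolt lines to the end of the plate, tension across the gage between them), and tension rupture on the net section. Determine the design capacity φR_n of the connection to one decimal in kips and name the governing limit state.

51.0 kips (net-section rupture governs)

Bolt shear: A_b = π(1.125)²/4 = 0.99402 in². φR_n = 0.75 × 54 × 0.99402 × 6 × 1 = 241.5 kips.
Bearing (0.25 in plate, F_u = 58 ksi): end bolts L_c = 1.9375 − 1.25/2 = 1.3125, R_n = min(1.2×1.3125×0.25×58, 2.4×1.125×0.25×58) = 22.838 kips/bolt; interior L_c = 3.25 − 1.25 = 2, R_n = 34.8 kips/bolt. φR_n = 0.75 × (2×22.838 + 4×34.8) = 138.7 kips.
Tension yield (gross): A_g = 7.3125×0.25 = 1.8281 in². φR_n = 0.90 × 36 × 1.8281 = 59.2 kips.
Block shear: shear path 2×[1.9375+2×3.25] = 2×8.4375 in, A_gv = 4.2188, A_nv = 2×(8.4375 − 2.5×1.3125)×0.25 = 2.5781 in²; tension across gage: (3.125 − 1×1.3125)×0.25 = 0.45313 in². R_n = min(0.6×58×2.5781, 0.6×36×4.2188) + 1.0×58×0.45313 = min(89.718, 91.126) + 26.282 = 116 kips. φR_n = 0.75 × 116 = 87.0 kips.
Tension rupture (net): A_n = (7.3125 − 2×1.3125)×0.25 = 1.1719 in² (U = 1.0, A_e = A_n). φR_n = 0.75 × 58 × 1.1719 = 51.0 kips.
Governing: min(241.5, 138.7, 59.2, 87.0, 51.0) = 51.0 kips → net-section rupture.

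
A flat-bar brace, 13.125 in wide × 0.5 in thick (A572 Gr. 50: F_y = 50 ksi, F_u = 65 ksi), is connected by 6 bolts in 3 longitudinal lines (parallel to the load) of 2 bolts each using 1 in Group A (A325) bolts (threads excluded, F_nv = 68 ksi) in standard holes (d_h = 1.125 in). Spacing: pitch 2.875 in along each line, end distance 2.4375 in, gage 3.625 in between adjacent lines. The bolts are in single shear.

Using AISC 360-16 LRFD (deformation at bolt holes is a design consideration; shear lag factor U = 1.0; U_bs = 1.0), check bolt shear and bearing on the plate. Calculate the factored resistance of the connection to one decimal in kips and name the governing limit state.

240.3 kips (bolt shear governs)

Bolt shear: A_b = π(1)²/4 = 0.7854 in². φR_n = 0.75 × 68 × 0.7854 × 6 × 1 = 240.3 kips.
Bearing (0.5 in plate, F_u = 65 ksi): end bolts L_c = 2.4375 − 1.125/2 = 1.875, R_n = min(1.2×1.875×0.5×65, 2.4×1×0.5×65) = 73.125 kips/bolt; interior L_c = 2.875 − 1.125 = 1.75, R_n = 68.25 kips/bolt. φR_n = 0.75 × (3×73.125 + 3×68.25) = 318.1 kips.
Governing: min(240.3, 318.1) = 240.3 kips → bolt shear.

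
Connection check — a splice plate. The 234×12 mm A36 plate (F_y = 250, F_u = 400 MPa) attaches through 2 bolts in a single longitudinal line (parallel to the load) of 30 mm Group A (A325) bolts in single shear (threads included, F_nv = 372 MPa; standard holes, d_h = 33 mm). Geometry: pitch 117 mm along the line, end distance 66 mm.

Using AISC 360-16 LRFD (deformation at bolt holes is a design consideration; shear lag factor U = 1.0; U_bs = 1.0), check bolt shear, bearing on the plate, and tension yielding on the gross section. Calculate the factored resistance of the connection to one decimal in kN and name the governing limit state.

394.4 kN (bolt shear governs)

Bolt shear: A_b = π(30)²/4 = 706.86 mm². φR_n = 0.75 × 372 × 706.86 × 2 × 1 = 394.4 kN.
Bearing (12 mm plate, F_u = 400 MPa): end bolts L_c = 66 − 33/2 = 49.5, R_n = min(1.2×49.5×12×400, 2.4×30×12×400) = 285.12 kN/bolt; interior L_c = 117 − 33 = 84, R_n = 345.6 kN/bolt. φR_n = 0.75 × (1×285.12 + 1×345.6) = 473.0 kN.
Tension yield (gross): A_g = 234×12 = 2808 mm². φR_n = 0.90 × 250 × 2808 = 631.8 kN.
Governing: min(394.4, 473.0, 631.8) = 394.4 kN → bolt shear.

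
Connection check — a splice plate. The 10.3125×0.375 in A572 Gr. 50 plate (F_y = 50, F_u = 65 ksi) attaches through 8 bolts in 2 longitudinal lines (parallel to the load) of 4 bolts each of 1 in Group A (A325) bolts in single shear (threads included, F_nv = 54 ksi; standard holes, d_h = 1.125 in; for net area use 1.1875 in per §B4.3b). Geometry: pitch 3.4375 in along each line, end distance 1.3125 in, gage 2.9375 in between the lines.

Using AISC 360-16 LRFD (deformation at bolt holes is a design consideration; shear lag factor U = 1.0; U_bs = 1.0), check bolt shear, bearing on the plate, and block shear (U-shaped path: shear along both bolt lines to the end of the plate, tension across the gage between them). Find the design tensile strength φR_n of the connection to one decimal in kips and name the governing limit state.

Bolt shear: A_b = π(1)²/4 = 0.7854 in². φR_n = 0.75 × 54 × 0.7854 × 8 × 1 = 254.5 kips.
Bearing (0.375 in plate, F_u = 65 ksi): end bolts L_c = 1.3125 − 1.125/2 = 0.75, R_n = min(1.2×0.75×0.375×65, 2.4×1×0.375×65) = 21.938 kips/bolt; interior L_c = 3.4375 − 1.125 = 2.3125, R_n = 58.5 kips/bolt. φR_n = 0.75 × (2×21.938 + 6×58.5) = 296.2 kips.
Block shear: shear path 2×[1.3125+3×3.4375] = 2×11.625 in, A_gv = 8.7188, A_nv = 2×(11.625 − 3.5×1.1875)×0.375 = 5.6016 in²; tension across gage: (2.9375 − 1×1.1875)×0.375 = 0.65625 in². R_n = min(0.6×65×5.6016, 0.6×50×8.7188) + 1.0×65×0.65625 = min(218.46, 261.56) + 42.656 = 261.12 kips. φR_n = 0.75 × 261.12 = 195.8 kips.
Governing: min(254.5, 296.2, 195.8) = 195.8 kips → block shear.

195.8 kips (block shear governs)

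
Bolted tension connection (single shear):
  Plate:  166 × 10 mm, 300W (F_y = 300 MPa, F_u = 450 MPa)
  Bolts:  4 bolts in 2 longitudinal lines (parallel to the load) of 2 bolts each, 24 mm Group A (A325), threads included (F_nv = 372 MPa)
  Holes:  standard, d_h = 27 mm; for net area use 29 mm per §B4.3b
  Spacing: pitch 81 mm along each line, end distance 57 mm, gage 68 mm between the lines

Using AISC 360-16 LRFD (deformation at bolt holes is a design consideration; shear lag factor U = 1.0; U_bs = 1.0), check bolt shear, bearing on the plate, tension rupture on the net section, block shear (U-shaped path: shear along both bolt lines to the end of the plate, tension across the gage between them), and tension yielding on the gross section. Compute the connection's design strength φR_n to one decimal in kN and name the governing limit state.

364.5 kN (net-section rupture governs)

Bolt shear: A_b = π(24)²/4 = 452.39 mm². φR_n = 0.75 × 372 × 452.39 × 4 × 1 = 504.9 kN.
Bearing (10 mm plate, F_u = 450 MPa): end bolts L_c = 57 − 27/2 = 43.5, R_n = min(1.2×43.5×10×450, 2.4×24×10×450) = 234.9 kN/bolt; interior L_c = 81 − 27 = 54, R_n = 259.2 kN/bolt. φR_n = 0.75 × (2×234.9 + 2×259.2) = 741.2 kN.
Tension rupture (net): A_n = (166 − 2×29)×10 = 1080 mm² (U = 1.0, A_e = A_n). φR_n = 0.75 × 450 × 1080 = 364.5 kN.
Block shear: shear path 2×[57+1×81] = 2×138 mm, A_gv = 2760, A_nv = 2×(138 − 1.5×29)×10 = 1890 mm²; tension across gage: (68 − 1×29)×10 = 390 mm². R_n = min(0.6×450×1890, 0.6×300×2760) + 1.0×450×390 = min(510.3, 496.8) + 175.5 = 672.3 kN. φR_n = 0.75 × 672.3 = 504.2 kN.
Tension yield (gross): A_g = 166×10 = 1660 mm². φR_n = 0.90 × 300 × 1660 = 448.2 kN.
Governing: min(504.9, 741.2, 364.5, 504.2, 448.2) = 364.5 kN → net-section rupture.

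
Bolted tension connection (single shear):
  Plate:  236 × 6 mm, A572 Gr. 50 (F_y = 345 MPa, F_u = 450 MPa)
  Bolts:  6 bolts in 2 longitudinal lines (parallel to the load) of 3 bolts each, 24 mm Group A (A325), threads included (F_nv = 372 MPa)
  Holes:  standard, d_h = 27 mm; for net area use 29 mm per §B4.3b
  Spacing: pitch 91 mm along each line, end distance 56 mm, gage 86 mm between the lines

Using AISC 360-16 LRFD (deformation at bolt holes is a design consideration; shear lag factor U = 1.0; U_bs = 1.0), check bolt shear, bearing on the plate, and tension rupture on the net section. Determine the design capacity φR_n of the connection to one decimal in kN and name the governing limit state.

360.5 kN (net-section rupture governs)

Bolt shear: A_b = π(24)²/4 = 452.39 mm². φR_n = 0.75 × 372 × 452.39 × 6 × 1 = 757.3 kN.
Bearing (6 mm plate, F_u = 450 MPa): end bolts L_c = 56 − 27/2 = 42.5, R_n = min(1.2×42.5×6×450, 2.4×24×6×450) = 137.7 kN/bolt; interior L_c = 91 − 27 = 64, R_n = 155.52 kN/bolt. φR_n = 0.75 × (2×137.7 + 4×155.52) = 673.1 kN.
Tension rupture (net): A_n = (236 − 2×29)×6 = 1068 mm² (U = 1.0, A_e = A_n). φR_n = 0.75 × 450 × 1068 = 360.5 kN.
Governing: min(757.3, 673.1, 360.5) = 360.5 kN → net-section rupture.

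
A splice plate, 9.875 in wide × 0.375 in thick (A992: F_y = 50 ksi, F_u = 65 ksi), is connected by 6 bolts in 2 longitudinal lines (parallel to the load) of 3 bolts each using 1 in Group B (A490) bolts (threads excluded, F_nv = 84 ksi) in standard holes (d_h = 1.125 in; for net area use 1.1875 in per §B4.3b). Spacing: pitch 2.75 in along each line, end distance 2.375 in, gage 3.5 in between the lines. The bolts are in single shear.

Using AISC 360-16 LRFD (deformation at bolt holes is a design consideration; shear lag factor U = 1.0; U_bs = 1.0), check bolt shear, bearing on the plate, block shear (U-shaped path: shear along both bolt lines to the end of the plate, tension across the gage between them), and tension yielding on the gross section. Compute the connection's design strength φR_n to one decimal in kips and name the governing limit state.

Bolt shear: A_b = π(1)²/4 = 0.7854 in². φR_n = 0.75 × 84 × 0.7854 × 6 × 1 = 296.9 kips.
Bearing (0.375 in plate, F_u = 65 ksi): end bolts L_c = 2.375 − 1.125/2 = 1.8125, R_n = min(1.2×1.8125×0.375×65, 2.4×1×0.375×65) = 53.016 kips/bolt; interior L_c = 2.75 − 1.125 = 1.625, R_n = 47.531 kips/bolt. φR_n = 0.75 × (2×53.016 + 4×47.531) = 222.1 kips.
Block shear: shear path 2×[2.375+2×2.75] = 2×7.875 in, A_gv = 5.9063, A_nv = 2×(7.875 − 2.5×1.1875)×0.375 = 3.6797 in²; tension across gage: (3.5 − 1×1.1875)×0.375 = 0.86719 in². R_n = min(0.6×65×3.6797, 0.6×50×5.9063) + 1.0×65×0.86719 = min(143.51, 177.19) + 56.367 = 199.88 kips. φR_n = 0.75 × 199.88 = 149.9 kips.
Tension yield (gross): A_g = 9.875×0.375 = 3.7031 in². φR_n = 0.90 × 50 × 3.7031 = 166.6 kips.
Governing: min(296.9, 222.1, 149.9, 166.6) = 149.9 kips → block shear.

149.9 kips (block shear governs)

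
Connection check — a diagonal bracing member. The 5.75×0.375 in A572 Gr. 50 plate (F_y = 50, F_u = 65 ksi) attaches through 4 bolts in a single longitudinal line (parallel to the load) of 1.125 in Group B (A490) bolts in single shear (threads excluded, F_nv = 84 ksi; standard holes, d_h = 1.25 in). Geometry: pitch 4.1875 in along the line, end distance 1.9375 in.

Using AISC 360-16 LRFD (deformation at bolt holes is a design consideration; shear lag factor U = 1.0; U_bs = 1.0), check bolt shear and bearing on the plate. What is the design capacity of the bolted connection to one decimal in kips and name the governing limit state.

Bolt shear: A_b = π(1.125)²/4 = 0.99402 in². φR_n = 0.75 × 84 × 0.99402 × 4 × 1 = 250.5 kips.
Bearing (0.375 in plate, F_u = 65 ksi): end bolts L_c = 1.9375 − 1.25/2 = 1.3125, R_n = min(1.2×1.3125×0.375×65, 2.4×1.125×0.375×65) = 38.391 kips/bolt; interior L_c = 4.1875 − 1.25 = 2.9375, R_n = 65.813 kips/bolt. φR_n = 0.75 × (1×38.391 + 3×65.813) = 176.9 kips.
Governing: min(250.5, 176.9) = 176.9 kips → bearing.

176.9 kips (bearing governs)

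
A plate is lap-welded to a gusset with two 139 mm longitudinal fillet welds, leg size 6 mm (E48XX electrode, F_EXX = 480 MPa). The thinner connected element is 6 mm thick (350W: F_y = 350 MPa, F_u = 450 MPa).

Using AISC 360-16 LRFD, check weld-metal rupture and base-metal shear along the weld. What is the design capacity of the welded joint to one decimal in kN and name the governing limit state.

Weld metal: throat = 0.707×6 = 4.242 mm, L = 2×139 = 278 mm. φR_n = 0.75 × 0.6 × 480 × 4.242 × 278 = 254.7 kN.
Base metal shear (6 mm plate): yield φR_n = 1.0×0.6×350×6×278 = 350.3 kN; rupture φR_n = 0.75×0.6×450×6×278 = 337.8 kN; take 337.8 kN (rupture).
Governing: min(254.7, 337.8) = 254.7 kN → weld metal.

254.7 kN (weld metal governs)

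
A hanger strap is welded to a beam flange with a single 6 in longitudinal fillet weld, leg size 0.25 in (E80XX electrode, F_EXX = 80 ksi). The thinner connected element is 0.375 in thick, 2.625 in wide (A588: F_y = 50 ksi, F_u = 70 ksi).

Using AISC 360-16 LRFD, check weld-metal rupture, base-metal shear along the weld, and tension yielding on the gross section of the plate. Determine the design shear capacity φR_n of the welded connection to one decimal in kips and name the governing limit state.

38.2 kips (weld metal governs)

Weld metal: throat = 0.707×0.25 = 0.17675 in, L = 6 in. φR_n = 0.75 × 0.6 × 80 × 0.17675 × 6 = 38.2 kips.
Base metal shear (0.375 in plate): yield φR_n = 1.0×0.6×50×0.375×6 = 67.5 kips; rupture φR_n = 0.75×0.6×70×0.375×6 = 70.9 kips; take 67.5 kips (yield).
Tension yield (gross): A_g = 2.625×0.375 = 0.98438 in². φR_n = 0.90 × 50 × 0.98438 = 44.3 kips.
Governing: min(38.2, 67.5, 44.3) = 38.2 kips → weld metal.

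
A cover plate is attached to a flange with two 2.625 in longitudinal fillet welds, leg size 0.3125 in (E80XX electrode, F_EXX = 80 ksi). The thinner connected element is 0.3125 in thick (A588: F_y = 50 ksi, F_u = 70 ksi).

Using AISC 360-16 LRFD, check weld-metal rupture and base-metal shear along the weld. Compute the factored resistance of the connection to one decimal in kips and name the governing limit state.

41.8 kips (weld metal governs)

Weld metal: throat = 0.707×0.3125 = 0.22094 in, L = 2×2.625 = 5.25 in. φR_n = 0.75 × 0.6 × 80 × 0.22094 × 5.25 = 41.8 kips.
Base metal shear (0.3125 in plate): yield φR_n = 1.0×0.6×50×0.3125×5.25 = 49.2 kips; rupture φR_n = 0.75×0.6×70×0.3125×5.25 = 51.7 kips; take 49.2 kips (yield).
Governing: min(41.8, 49.2) = 41.8 kips → weld metal.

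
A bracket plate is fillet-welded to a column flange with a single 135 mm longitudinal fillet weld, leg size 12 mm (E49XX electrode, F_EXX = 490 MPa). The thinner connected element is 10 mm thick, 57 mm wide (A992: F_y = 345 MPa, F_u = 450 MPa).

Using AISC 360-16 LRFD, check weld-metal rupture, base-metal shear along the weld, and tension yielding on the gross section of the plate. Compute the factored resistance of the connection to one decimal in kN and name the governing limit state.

177.0 kN (gross-section yield governs)

Weld metal: throat = 0.707×12 = 8.484 mm, L = 135 mm. φR_n = 0.75 × 0.6 × 490 × 8.484 × 135 = 252.5 kN.
Base metal shear (10 mm plate): yield φR_n = 1.0×0.6×345×10×135 = 279.5 kN; rupture φR_n = 0.75×0.6×450×10×135 = 273.4 kN; take 273.4 kN (rupture).
Tension yield (gross): A_g = 57×10 = 570 mm². φR_n = 0.90 × 345 × 570 = 177.0 kN.
Governing: min(252.5, 273.4, 177.0) = 177.0 kN → gross-section yield.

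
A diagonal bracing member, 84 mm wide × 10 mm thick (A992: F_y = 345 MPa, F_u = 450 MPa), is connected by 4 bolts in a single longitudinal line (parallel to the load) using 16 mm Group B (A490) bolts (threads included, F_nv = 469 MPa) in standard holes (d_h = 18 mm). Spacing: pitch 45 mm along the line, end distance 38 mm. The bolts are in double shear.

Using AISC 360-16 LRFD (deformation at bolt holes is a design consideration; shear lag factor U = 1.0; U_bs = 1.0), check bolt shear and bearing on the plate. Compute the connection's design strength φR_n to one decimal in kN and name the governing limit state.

445.5 kN (bearing governs)

Bolt shear: A_b = π(16)²/4 = 201.06 mm². φR_n = 0.75 × 469 × 201.06 × 4 × 2 = 565.8 kN.
Bearing (10 mm plate, F_u = 450 MPa): end bolts L_c = 38 − 18/2 = 29, R_n = min(1.2×29×10×450, 2.4×16×10×450) = 156.6 kN/bolt; interior L_c = 45 − 18 = 27, R_n = 145.8 kN/bolt. φR_n = 0.75 × (1×156.6 + 3×145.8) = 445.5 kN.
Governing: min(565.8, 445.5) = 445.5 kN → bearing.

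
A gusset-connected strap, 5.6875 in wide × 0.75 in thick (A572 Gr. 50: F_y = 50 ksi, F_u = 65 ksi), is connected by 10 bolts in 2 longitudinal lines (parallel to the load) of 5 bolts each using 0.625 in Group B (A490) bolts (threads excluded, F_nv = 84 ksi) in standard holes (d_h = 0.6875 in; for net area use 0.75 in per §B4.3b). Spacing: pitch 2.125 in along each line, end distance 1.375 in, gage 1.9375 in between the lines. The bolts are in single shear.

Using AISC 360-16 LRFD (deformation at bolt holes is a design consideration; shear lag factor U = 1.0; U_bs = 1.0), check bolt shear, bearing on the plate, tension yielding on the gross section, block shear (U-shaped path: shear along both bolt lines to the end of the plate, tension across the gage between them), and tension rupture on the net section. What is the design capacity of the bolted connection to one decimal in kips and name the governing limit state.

153.1 kips (net-section rupture governs)

Bolt shear: A_b = π(0.625)²/4 = 0.3068 in². φR_n = 0.75 × 84 × 0.3068 × 10 × 1 = 193.3 kips.
Bearing (0.75 in plate, F_u = 65 ksi): end bolts L_c = 1.375 − 0.6875/2 = 1.03125, R_n = min(1.2×1.03125×0.75×65, 2.4×0.625×0.75×65) = 60.328 kips/bolt; interior L_c = 2.125 − 0.6875 = 1.4375, R_n = 73.125 kips/bolt. φR_n = 0.75 × (2×60.328 + 8×73.125) = 529.2 kips.
Tension yield (gross): A_g = 5.6875×0.75 = 4.2656 in². φR_n = 0.90 × 50 × 4.2656 = 192.0 kips.
Block shear: shear path 2×[1.375+4×2.125] = 2×9.875 in, A_gv = 14.813, A_nv = 2×(9.875 − 4.5×0.75)×0.75 = 9.75 in²; tension across gage: (1.9375 − 1×0.75)×0.75 = 0.89063 in². R_n = min(0.6×65×9.75, 0.6×50×14.813) + 1.0×65×0.89063 = min(380.25, 444.39) + 57.891 = 438.14 kips. φR_n = 0.75 × 438.14 = 328.6 kips.
Tension rupture (net): A_n = (5.6875 − 2×0.75)×0.75 = 3.1406 in² (U = 1.0, A_e = A_n). φR_n = 0.75 × 65 × 3.1406 = 153.1 kips.
Governing: min(193.3, 529.2, 192.0, 328.6, 153.1) = 153.1 kips → net-section rupture.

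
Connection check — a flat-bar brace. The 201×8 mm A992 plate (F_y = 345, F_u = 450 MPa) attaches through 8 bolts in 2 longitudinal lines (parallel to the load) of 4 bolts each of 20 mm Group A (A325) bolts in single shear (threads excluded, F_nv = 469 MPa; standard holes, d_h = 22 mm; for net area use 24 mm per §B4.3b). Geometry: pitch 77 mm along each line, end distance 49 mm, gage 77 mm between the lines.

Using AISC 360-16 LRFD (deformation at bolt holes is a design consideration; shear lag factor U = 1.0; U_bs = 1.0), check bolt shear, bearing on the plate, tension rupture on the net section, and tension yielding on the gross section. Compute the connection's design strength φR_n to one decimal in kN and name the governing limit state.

413.1 kN (net-section rupture governs)

Bolt shear: A_b = π(20)²/4 = 314.16 mm². φR_n = 0.75 × 469 × 314.16 × 8 × 1 = 884.0 kN.
Bearing (8 mm plate, F_u = 450 MPa): end bolts L_c = 49 − 22/2 = 38, R_n = min(1.2×38×8×450, 2.4×20×8×450) = 164.16 kN/bolt; interior L_c = 77 − 22 = 55, R_n = 172.8 kN/bolt. φR_n = 0.75 × (2×164.16 + 6×172.8) = 1023.8 kN.
Tension rupture (net): A_n = (201 − 2×24)×8 = 1224 mm² (U = 1.0, A_e = A_n). φR_n = 0.75 × 450 × 1224 = 413.1 kN.
Tension yield (gross): A_g = 201×8 = 1608 mm². φR_n = 0.90 × 345 × 1608 = 499.3 kN.
Governing: min(884.0, 1023.8, 413.1, 499.3) = 413.1 kN → net-section rupture.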